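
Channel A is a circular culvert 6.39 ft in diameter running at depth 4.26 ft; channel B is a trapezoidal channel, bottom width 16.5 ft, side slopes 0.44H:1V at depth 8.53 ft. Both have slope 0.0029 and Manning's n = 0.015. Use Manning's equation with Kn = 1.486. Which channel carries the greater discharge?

channel B

Channel A: For a circular section of diameter D = 6.39 ft at depth y = 4.26 ft, the central angle is θ = 2 arccos(1 − 2y/D) = 3.821 rad. Then A = (D²/8)(θ − sin θ) = 22.71 ft² and P = Dθ/2 = 12.21 ft. Hydraulic radius R = A/P = 22.71/12.21 = 1.86 ft. Q_A = (1.486/0.015)·22.71·1.86^(2/3)·√0.0029 = 183.3 ft³/s.
Channel B: With bottom width b = 16.5 ft and side slope z = 0.44: A = (b + zy)y = (16.5 + 0.44×8.53)×8.53 = 172.8 ft²; P = b + 2y√(1+z²) = 16.5 + 2×8.53×1.093 = 35.14 ft. Hydraulic radius R = A/P = 172.8/35.14 = 4.917 ft. Q_B = (1.486/0.015)·172.8·4.917^(2/3)·√0.0029 = 2665 ft³/s.
Q_A = 183.3 ft³/s vs Q_B = 2665 ft³/s, so channel B carries more.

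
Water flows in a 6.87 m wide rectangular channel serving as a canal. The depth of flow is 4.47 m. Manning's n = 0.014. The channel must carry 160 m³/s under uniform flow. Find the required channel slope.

Flow area A = b·y = 6.87 × 4.47 = 30.71 m². Wetted perimeter P = b + 2y = 6.87 + 2×4.47 = 15.81 m.
Hydraulic radius R = A/P = 30.71/15.81 = 1.942 m.
From Manning's equation, S = [nQ / (1 A R^(2/3))]² = [0.014 × 160 / (1 × 30.71 × 1.942^(2/3))]² = 0.0022.

S = 0.0022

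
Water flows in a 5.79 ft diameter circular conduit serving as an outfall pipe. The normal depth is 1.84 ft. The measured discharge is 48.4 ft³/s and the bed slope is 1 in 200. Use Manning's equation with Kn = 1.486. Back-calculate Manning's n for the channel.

For a circular section of diameter D = 5.79 ft at depth y = 1.84 ft, the central angle is θ = 2 arccos(1 − 2y/D) = 2.396 rad. Then A = (D²/8)(θ − sin θ) = 7.194 ft² and P = Dθ/2 = 6.935 ft.
Hydraulic radius R = A/P = 7.194/6.935 = 1.037 ft.
Rearranging Manning's equation: n = (1.486/Q) A R^(2/3) S^(1/2) = (1.486/48.4) × 7.194 × 1.037^(2/3) × √0.005 = 0.016.

n = 0.016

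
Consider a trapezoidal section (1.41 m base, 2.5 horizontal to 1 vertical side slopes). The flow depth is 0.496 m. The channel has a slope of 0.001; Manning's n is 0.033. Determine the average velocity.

V = 0.45 m/s

With bottom width b = 1.41 m and side slope z = 2.5: A = (b + zy)y = (1.41 + 2.5×0.496)×0.496 = 1.314 m²; P = b + 2y√(1+z²) = 1.41 + 2×0.496×2.693 = 4.081 m.
Hydraulic radius R = A/P = 1.314/4.081 = 0.3221 m.
From Manning's equation, V = (1/n) R^(2/3) S^(1/2) = (1/0.033) × 0.3221^(2/3) × 0.001^(1/2) = 0.45 m/s.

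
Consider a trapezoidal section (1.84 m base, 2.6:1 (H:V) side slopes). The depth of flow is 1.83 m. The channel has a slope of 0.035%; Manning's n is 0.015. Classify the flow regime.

With bottom width b = 1.84 m and side slope z = 2.6: A = (b + zy)y = (1.84 + 2.6×1.83)×1.83 = 12.07 m²; P = b + 2y√(1+z²) = 1.84 + 2×1.83×2.786 = 12.04 m.
Hydraulic radius R = A/P = 12.07/12.04 = 1.003 m.
V = (1/n) R^(2/3) √S = (1/0.015) × 1.003^(2/3) × √0.00035 = 1.25 m/s. Hydraulic depth D_h = A/T = 12.07/11.36 = 1.063 m.
Froude number Fr = V/√(g·D_h) = 1.25/√(9.81×1.063) = 0.387, which is less than 1, so the flow is subcritical.

subcritical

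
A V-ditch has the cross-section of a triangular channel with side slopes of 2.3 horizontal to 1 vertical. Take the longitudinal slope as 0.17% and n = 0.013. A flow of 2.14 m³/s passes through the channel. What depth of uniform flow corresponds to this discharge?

y_n = 0.767 m

Manning's equation rearranged: A R^(2/3) = nQ / (1·√S) = 0.013 × 2.14 / (√0.0017) = 0.6747.
Trying y = 0.679 m: A R^(2/3) = 0.4871 — short.
Trying y = 0.951 m: A R^(2/3) = 1.196 — over.
Trying y = 0.767 m: A R^(2/3) = 0.6742 — ≈ 0.6747.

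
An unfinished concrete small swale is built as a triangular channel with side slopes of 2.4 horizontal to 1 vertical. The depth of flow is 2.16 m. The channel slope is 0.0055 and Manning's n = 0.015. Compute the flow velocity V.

For a triangular section with side slope z = 2.4: A = zy² = 2.4×2.16² = 11.2 m²; P = 2y√(1+z²) = 2×2.16×2.6 = 11.23 m.
Hydraulic radius R = A/P = 11.2/11.23 = 0.9969 m.
From Manning's equation, V = (1/n) R^(2/3) S^(1/2) = (1/0.015) × 0.9969^(2/3) × 0.0055^(1/2) = 4.93 m/s.

V = 4.93 m/s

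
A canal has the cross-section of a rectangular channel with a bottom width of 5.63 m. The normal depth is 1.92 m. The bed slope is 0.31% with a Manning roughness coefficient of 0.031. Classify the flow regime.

subcritical

Flow area A = b·y = 5.63 × 1.92 = 10.81 m². Wetted perimeter P = b + 2y = 5.63 + 2×1.92 = 9.47 m.
Hydraulic radius R = A/P = 10.81/9.47 = 1.141 m.
V = (1/n) R^(2/3) √S = (1/0.031) × 1.141^(2/3) × √0.0031 = 1.962 m/s. Hydraulic depth D_h = A/T = 10.81/5.63 = 1.92 m.
Froude number Fr = V/√(g·D_h) = 1.962/√(9.81×1.92) = 0.452, which is less than 1, so the flow is subcritical.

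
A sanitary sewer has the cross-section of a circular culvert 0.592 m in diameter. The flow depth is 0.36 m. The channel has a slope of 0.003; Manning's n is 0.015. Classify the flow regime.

For a circular section of diameter D = 0.592 m at depth y = 0.36 m, the central angle is θ = 2 arccos(1 − 2y/D) = 3.577 rad. Then A = (D²/8)(θ − sin θ) = 0.1752 m² and P = Dθ/2 = 1.059 m.
Hydraulic radius R = A/P = 0.1752/1.059 = 0.1655 m.
V = (1/n) R^(2/3) √S = (1/0.015) × 0.1655^(2/3) × √0.003 = 1.101 m/s. Hydraulic depth D_h = A/T = 0.1752/0.578 = 0.3031 m.
Froude number Fr = V/√(g·D_h) = 1.101/√(9.81×0.3031) = 0.638, which is less than 1, so the flow is subcritical.

subcritical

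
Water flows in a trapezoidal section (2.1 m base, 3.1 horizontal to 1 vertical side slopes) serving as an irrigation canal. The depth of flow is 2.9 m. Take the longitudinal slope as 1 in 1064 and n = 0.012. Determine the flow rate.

With bottom width b = 2.1 m and side slope z = 3.1: A = (b + zy)y = (2.1 + 3.1×2.9)×2.9 = 32.16 m²; P = b + 2y√(1+z²) = 2.1 + 2×2.9×3.257 = 20.99 m.
Hydraulic radius R = A/P = 32.16/20.99 = 1.532 m.
Manning's equation: Q = (1/n) A R^(2/3) S^(1/2) = (1/0.012) × 32.16 × 1.532^(2/3) × 0.0009398^(1/2) = 109 m³/s.

Q = 109 m³/s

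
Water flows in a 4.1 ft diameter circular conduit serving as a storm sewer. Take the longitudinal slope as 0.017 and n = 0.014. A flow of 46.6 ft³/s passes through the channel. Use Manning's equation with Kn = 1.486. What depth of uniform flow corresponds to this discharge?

Manning's equation rearranged: A R^(2/3) = nQ / (1.486·√S) = 0.014 × 46.6 / (1.486 × √0.017) = 3.367.
Trying y = 1.1 ft: A R^(2/3) = 2.114 — low.
Trying y = 1.73 ft: A R^(2/3) = 4.984 — high.
Trying y = 1.4 ft: A R^(2/3) = 3.368 — close enough.

y_n = 1.4 ft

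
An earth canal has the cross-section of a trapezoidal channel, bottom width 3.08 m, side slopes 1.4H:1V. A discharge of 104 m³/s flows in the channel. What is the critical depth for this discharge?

At critical depth, Q² T / (g A³) = 1, i.e. A³/T = Q²/g = 104²/9.81 = 1103.
Try y = 2.29 m: A³/T = 314.2 — too small.
Try y = 3.15 m: A³/T = 1104 — close enough.

y_c = 3.15 m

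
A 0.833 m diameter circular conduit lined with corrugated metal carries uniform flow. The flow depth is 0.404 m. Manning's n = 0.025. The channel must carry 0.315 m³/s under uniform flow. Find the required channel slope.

S = 0.00751

For a circular section of diameter D = 0.833 m at depth y = 0.404 m, the central angle is θ = 2 arccos(1 − 2y/D) = 3.082 rad. Then A = (D²/8)(θ − sin θ) = 0.2621 m² and P = Dθ/2 = 1.283 m.
Hydraulic radius R = A/P = 0.2621/1.283 = 0.2042 m.
From Manning's equation, S = [nQ / (1 A R^(2/3))]² = [0.025 × 0.315 / (1 × 0.2621 × 0.2042^(2/3))]² = 0.00751.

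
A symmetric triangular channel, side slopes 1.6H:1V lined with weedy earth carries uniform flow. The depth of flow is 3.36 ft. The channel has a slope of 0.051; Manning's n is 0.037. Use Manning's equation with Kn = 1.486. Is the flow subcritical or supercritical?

supercritical

For a triangular section with side slope z = 1.6: A = zy² = 1.6×3.36² = 18.06 ft²; P = 2y√(1+z²) = 2×3.36×1.887 = 12.68 ft.
Hydraulic radius R = A/P = 18.06/12.68 = 1.425 ft.
V = (1.486/n) R^(2/3) √S = (1.486/0.037) × 1.425^(2/3) × √0.051 = 11.48 ft/s. Hydraulic depth D_h = A/T = 18.06/10.75 = 1.68 ft.
Froude number Fr = V/√(g·D_h) = 11.48/√(32.2×1.68) = 1.56, which is greater than 1, so the flow is supercritical.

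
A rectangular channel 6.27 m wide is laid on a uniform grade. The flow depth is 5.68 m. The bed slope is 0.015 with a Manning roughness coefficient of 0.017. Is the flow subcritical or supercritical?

supercritical

Flow area A = b·y = 6.27 × 5.68 = 35.61 m². Wetted perimeter P = b + 2y = 6.27 + 2×5.68 = 17.63 m.
Hydraulic radius R = A/P = 35.61/17.63 = 2.02 m.
V = (1/n) R^(2/3) √S = (1/0.017) × 2.02^(2/3) × √0.015 = 11.51 m/s. Hydraulic depth D_h = A/T = 35.61/6.27 = 5.68 m.
Froude number Fr = V/√(g·D_h) = 11.51/√(9.81×5.68) = 1.54, which is greater than 1, so the flow is supercritical.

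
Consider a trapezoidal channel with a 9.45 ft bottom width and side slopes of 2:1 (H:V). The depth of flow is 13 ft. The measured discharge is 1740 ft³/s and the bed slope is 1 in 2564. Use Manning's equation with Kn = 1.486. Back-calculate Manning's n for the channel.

n = 0.0279

With bottom width b = 9.45 ft and side slope z = 2: A = (b + zy)y = (9.45 + 2×13)×13 = 460.9 ft²; P = b + 2y√(1+z²) = 9.45 + 2×13×2.236 = 67.59 ft.
Hydraulic radius R = A/P = 460.9/67.59 = 6.819 ft.
Rearranging Manning's equation: n = (1.486/Q) A R^(2/3) S^(1/2) = (1.486/1740) × 460.9 × 6.819^(2/3) × √0.00039 = 0.0279.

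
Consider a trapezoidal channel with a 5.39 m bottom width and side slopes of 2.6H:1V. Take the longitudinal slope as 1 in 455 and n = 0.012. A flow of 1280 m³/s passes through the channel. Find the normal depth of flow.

Manning's equation rearranged: A R^(2/3) = nQ / (1·√S) = 0.012 × 1280 / (√0.002198) = 327.6.
Trying y = 5.19 m: A R^(2/3) = 197.3 — too small.
Trying y = 7.86 m: A R^(2/3) = 522.3 — too large.
Trying y = 6.46 m: A R^(2/3) = 328.1 — ≈ 327.6.

y_n = 6.46 m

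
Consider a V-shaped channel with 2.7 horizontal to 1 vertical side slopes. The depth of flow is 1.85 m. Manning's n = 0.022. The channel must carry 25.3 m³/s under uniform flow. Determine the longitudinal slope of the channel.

For a triangular section with side slope z = 2.7: A = zy² = 2.7×1.85² = 9.241 m²; P = 2y√(1+z²) = 2×1.85×2.879 = 10.65 m.
Hydraulic radius R = A/P = 9.241/10.65 = 0.8674 m.
From Manning's equation, S = [nQ / (1 A R^(2/3))]² = [0.022 × 25.3 / (1 × 9.241 × 0.8674^(2/3))]² = 0.00439.

S = 0.00439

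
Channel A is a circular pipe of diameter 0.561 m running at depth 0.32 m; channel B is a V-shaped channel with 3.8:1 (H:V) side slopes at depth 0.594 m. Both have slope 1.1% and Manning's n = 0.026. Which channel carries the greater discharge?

channel B

Channel A: For a circular section of diameter D = 0.561 m at depth y = 0.32 m, the central angle is θ = 2 arccos(1 − 2y/D) = 3.424 rad. Then A = (D²/8)(θ − sin θ) = 0.1457 m² and P = Dθ/2 = 0.9605 m. Hydraulic radius R = A/P = 0.1457/0.9605 = 0.1517 m. Q_A = (1/0.026)·0.1457·0.1517^(2/3)·√0.011 = 0.1671 m³/s.
Channel B: For a triangular section with side slope z = 3.8: A = zy² = 3.8×0.594² = 1.341 m²; P = 2y√(1+z²) = 2×0.594×3.929 = 4.668 m. Hydraulic radius R = A/P = 1.341/4.668 = 0.2872 m. Q_B = (1/0.026)·1.341·0.2872^(2/3)·√0.011 = 2.354 m³/s.
Q_A = 0.1671 m³/s vs Q_B = 2.354 m³/s, so channel B carries more.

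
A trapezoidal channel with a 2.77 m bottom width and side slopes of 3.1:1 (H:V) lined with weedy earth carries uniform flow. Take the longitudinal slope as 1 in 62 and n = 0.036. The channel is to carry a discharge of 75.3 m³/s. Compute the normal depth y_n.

Manning's equation rearranged: A R^(2/3) = nQ / (1·√S) = 0.036 × 75.3 / (√0.01613) = 21.34.
Trying y = 1.45 m: A R^(2/3) = 9.544 — too small.
Trying y = 2.34 m: A R^(2/3) = 27.97 — too large.
Trying y = 2.08 m: A R^(2/3) = 21.35 — ≈ 21.34.

y_n = 2.08 m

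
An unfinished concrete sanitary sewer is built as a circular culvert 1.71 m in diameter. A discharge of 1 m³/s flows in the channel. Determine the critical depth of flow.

At critical depth, Q² T / (g A³) = 1, i.e. A³/T = Q²/g = 1²/9.81 = 0.1019.
At y = 0.403 m: A³/T = 0.04855 — too small.
At y = 0.586 m: A³/T = 0.2077 — too large.
At y = 0.488 m: A³/T = 0.1023 — ≈ 0.1019.

y_c = 0.488 m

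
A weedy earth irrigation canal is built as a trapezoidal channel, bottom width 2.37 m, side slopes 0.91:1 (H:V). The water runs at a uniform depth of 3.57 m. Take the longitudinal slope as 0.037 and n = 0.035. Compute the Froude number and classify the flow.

With bottom width b = 2.37 m and side slope z = 0.91: A = (b + zy)y = (2.37 + 0.91×3.57)×3.57 = 20.06 m²; P = b + 2y√(1+z²) = 2.37 + 2×3.57×1.352 = 12.02 m.
Hydraulic radius R = A/P = 20.06/12.02 = 1.668 m.
V = (1/n) R^(2/3) √S = (1/0.035) × 1.668^(2/3) × √0.037 = 7.731 m/s. Hydraulic depth D_h = A/T = 20.06/8.867 = 2.262 m.
Froude number Fr = V/√(g·D_h) = 7.731/√(9.81×2.262) = 1.64, which is greater than 1, so the flow is supercritical.

supercritical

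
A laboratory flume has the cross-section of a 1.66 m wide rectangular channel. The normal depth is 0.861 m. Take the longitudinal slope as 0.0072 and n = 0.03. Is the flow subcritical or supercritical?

subcritical

Flow area A = b·y = 1.66 × 0.861 = 1.429 m². Wetted perimeter P = b + 2y = 1.66 + 2×0.861 = 3.382 m.
Hydraulic radius R = A/P = 1.429/3.382 = 0.4226 m.
V = (1/n) R^(2/3) √S = (1/0.03) × 0.4226^(2/3) × √0.0072 = 1.593 m/s. Hydraulic depth D_h = A/T = 1.429/1.66 = 0.861 m.
Froude number Fr = V/√(g·D_h) = 1.593/√(9.81×0.861) = 0.548, which is less than 1, so the flow is subcritical.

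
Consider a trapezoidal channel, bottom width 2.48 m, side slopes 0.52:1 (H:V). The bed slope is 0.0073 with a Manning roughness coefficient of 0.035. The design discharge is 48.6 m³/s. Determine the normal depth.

y_n = 3.56 m

Manning's equation rearranged: A R^(2/3) = nQ / (1·√S) = 0.035 × 48.6 / (√0.0073) = 19.91.
Try y = 2.93 m: A R^(2/3) = 13.91 — short.
Try y = 3.56 m: A R^(2/3) = 19.91 — ≈ 19.91.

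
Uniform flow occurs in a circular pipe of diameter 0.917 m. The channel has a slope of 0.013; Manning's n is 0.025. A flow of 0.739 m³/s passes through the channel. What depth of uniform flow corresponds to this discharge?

Manning's equation rearranged: A R^(2/3) = nQ / (1·√S) = 0.025 × 0.739 / (√0.013) = 0.162.
Try y = 0.649 m: A R^(2/3) = 0.2101 — high.
Try y = 0.393 m: A R^(2/3) = 0.09447 — low.
Try y = 0.541 m: A R^(2/3) = 0.1619 — matches.

y_n = 0.541 m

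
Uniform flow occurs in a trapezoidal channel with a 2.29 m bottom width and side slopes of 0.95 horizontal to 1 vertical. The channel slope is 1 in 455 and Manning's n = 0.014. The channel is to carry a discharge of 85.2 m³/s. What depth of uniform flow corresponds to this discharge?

Manning's equation rearranged: A R^(2/3) = nQ / (1·√S) = 0.014 × 85.2 / (√0.002198) = 25.44.
Try y = 4.2 m: A R^(2/3) = 40.47 — high.
Try y = 3.38 m: A R^(2/3) = 25.45 — close enough.

y_n = 3.38 m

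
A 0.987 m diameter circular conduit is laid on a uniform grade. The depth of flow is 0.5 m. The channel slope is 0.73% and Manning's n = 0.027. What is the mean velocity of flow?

For a circular section of diameter D = 0.987 m at depth y = 0.5 m, the central angle is θ = 2 arccos(1 − 2y/D) = 3.168 rad. Then A = (D²/8)(θ − sin θ) = 0.389 m² and P = Dθ/2 = 1.563 m.
Hydraulic radius R = A/P = 0.389/1.563 = 0.2488 m.
From Manning's equation, V = (1/n) R^(2/3) S^(1/2) = (1/0.027) × 0.2488^(2/3) × 0.0073^(1/2) = 1.25 m/s.

V = 1.25 m/s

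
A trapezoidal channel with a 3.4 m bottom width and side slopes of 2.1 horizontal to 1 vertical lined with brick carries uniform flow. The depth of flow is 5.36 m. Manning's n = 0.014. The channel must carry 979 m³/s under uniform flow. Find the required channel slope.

S = 0.00782

With bottom width b = 3.4 m and side slope z = 2.1: A = (b + zy)y = (3.4 + 2.1×5.36)×5.36 = 78.56 m²; P = b + 2y√(1+z²) = 3.4 + 2×5.36×2.326 = 28.33 m.
Hydraulic radius R = A/P = 78.56/28.33 = 2.772 m.
From Manning's equation, S = [nQ / (1 A R^(2/3))]² = [0.014 × 979 / (1 × 78.56 × 2.772^(2/3))]² = 0.00782.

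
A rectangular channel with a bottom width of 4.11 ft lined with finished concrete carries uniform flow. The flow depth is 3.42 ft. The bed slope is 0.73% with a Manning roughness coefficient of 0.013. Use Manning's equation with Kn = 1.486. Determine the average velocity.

Flow area A = b·y = 4.11 × 3.42 = 14.06 ft². Wetted perimeter P = b + 2y = 4.11 + 2×3.42 = 10.95 ft.
Hydraulic radius R = A/P = 14.06/10.95 = 1.284 ft.
From Manning's equation, V = (1.486/n) R^(2/3) S^(1/2) = (1.486/0.013) × 1.284^(2/3) × 0.0073^(1/2) = 11.5 ft/s.

V = 11.5 ft/s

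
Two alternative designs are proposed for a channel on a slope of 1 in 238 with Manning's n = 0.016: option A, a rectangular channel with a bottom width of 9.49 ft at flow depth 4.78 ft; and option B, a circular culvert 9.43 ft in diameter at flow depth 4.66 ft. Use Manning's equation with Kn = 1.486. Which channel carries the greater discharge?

Channel A: Flow area A = b·y = 9.49 × 4.78 = 45.36 ft². Wetted perimeter P = b + 2y = 9.49 + 2×4.78 = 19.05 ft. Hydraulic radius R = A/P = 45.36/19.05 = 2.381 ft. Q_A = (1.486/0.016)·45.36·2.381^(2/3)·√0.004202 = 487 ft³/s.
Channel B: For a circular section of diameter D = 9.43 ft at depth y = 4.66 ft, the central angle is θ = 2 arccos(1 − 2y/D) = 3.118 rad. Then A = (D²/8)(θ − sin θ) = 34.4 ft² and P = Dθ/2 = 14.7 ft. Hydraulic radius R = A/P = 34.4/14.7 = 2.34 ft. Q_B = (1.486/0.016)·34.4·2.34^(2/3)·√0.004202 = 365 ft³/s.
Q_A = 487 ft³/s vs Q_B = 365 ft³/s, so channel A carries more.

channel A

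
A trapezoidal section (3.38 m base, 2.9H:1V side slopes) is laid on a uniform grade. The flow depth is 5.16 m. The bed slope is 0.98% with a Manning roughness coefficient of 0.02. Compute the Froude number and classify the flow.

With bottom width b = 3.38 m and side slope z = 2.9: A = (b + zy)y = (3.38 + 2.9×5.16)×5.16 = 94.66 m²; P = b + 2y√(1+z²) = 3.38 + 2×5.16×3.068 = 35.04 m.
Hydraulic radius R = A/P = 94.66/35.04 = 2.702 m.
V = (1/n) R^(2/3) √S = (1/0.02) × 2.702^(2/3) × √0.0098 = 9.601 m/s. Hydraulic depth D_h = A/T = 94.66/33.31 = 2.842 m.
Froude number Fr = V/√(g·D_h) = 9.601/√(9.81×2.842) = 1.82, which is greater than 1, so the flow is supercritical.

supercritical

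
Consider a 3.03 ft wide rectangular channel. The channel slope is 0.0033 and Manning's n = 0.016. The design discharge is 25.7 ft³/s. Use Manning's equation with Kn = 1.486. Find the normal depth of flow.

y_n = 1.81 ft

Manning's equation rearranged: A R^(2/3) = nQ / (1.486·√S) = 0.016 × 25.7 / (1.486 × √0.0033) = 4.817.
Trying y = 2.19 ft: A R^(2/3) = 6.165 — too large.
Trying y = 1.81 ft: A R^(2/3) = 4.823 — ≈ 4.817.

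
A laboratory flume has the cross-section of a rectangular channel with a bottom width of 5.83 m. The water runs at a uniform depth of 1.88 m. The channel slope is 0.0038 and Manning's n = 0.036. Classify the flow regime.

Flow area A = b·y = 5.83 × 1.88 = 10.96 m². Wetted perimeter P = b + 2y = 5.83 + 2×1.88 = 9.59 m.
Hydraulic radius R = A/P = 10.96/9.59 = 1.143 m.
V = (1/n) R^(2/3) √S = (1/0.036) × 1.143^(2/3) × √0.0038 = 1.872 m/s. Hydraulic depth D_h = A/T = 10.96/5.83 = 1.88 m.
Froude number Fr = V/√(g·D_h) = 1.872/√(9.81×1.88) = 0.436, which is less than 1, so the flow is subcritical.

subcritical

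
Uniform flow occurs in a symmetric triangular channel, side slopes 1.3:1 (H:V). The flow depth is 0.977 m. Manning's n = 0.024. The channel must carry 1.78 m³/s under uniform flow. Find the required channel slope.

For a triangular section with side slope z = 1.3: A = zy² = 1.3×0.977² = 1.241 m²; P = 2y√(1+z²) = 2×0.977×1.64 = 3.205 m.
Hydraulic radius R = A/P = 1.241/3.205 = 0.3872 m.
From Manning's equation, S = [nQ / (1 A R^(2/3))]² = [0.024 × 1.78 / (1 × 1.241 × 0.3872^(2/3))]² = 0.0042.

S = 0.0042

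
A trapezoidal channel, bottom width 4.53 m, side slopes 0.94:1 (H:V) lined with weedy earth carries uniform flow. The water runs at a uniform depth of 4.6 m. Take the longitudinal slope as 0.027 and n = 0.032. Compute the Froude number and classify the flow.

supercritical

With bottom width b = 4.53 m and side slope z = 0.94: A = (b + zy)y = (4.53 + 0.94×4.6)×4.6 = 40.73 m²; P = b + 2y√(1+z²) = 4.53 + 2×4.6×1.372 = 17.16 m.
Hydraulic radius R = A/P = 40.73/17.16 = 2.374 m.
V = (1/n) R^(2/3) √S = (1/0.032) × 2.374^(2/3) × √0.027 = 9.138 m/s. Hydraulic depth D_h = A/T = 40.73/13.18 = 3.091 m.
Froude number Fr = V/√(g·D_h) = 9.138/√(9.81×3.091) = 1.66, which is greater than 1, so the flow is supercritical.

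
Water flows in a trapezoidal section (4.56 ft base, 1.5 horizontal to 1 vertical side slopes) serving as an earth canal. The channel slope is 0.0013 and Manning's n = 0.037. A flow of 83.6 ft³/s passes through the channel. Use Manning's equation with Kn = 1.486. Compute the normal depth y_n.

Manning's equation rearranged: A R^(2/3) = nQ / (1.486·√S) = 0.037 × 83.6 / (1.486 × √0.0013) = 57.73.
Trying y = 2.64 ft: A R^(2/3) = 30.74 — short.
Trying y = 4.26 ft: A R^(2/3) = 82.26 — over.
Trying y = 3.6 ft: A R^(2/3) = 57.75 — close enough.

y_n = 3.6 ft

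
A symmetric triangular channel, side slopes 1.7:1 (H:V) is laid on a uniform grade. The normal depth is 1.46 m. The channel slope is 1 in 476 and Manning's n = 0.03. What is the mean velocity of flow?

V = 1.12 m/s

For a triangular section with side slope z = 1.7: A = zy² = 1.7×1.46² = 3.624 m²; P = 2y√(1+z²) = 2×1.46×1.972 = 5.759 m.
Hydraulic radius R = A/P = 3.624/5.759 = 0.6292 m.
From Manning's equation, V = (1/n) R^(2/3) S^(1/2) = (1/0.03) × 0.6292^(2/3) × 0.002101^(1/2) = 1.12 m/s.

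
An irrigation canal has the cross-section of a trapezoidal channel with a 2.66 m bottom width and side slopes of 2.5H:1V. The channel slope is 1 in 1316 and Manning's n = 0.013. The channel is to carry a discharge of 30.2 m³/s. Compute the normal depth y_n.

y_n = 1.86 m

Manning's equation rearranged: A R^(2/3) = nQ / (1·√S) = 0.013 × 30.2 / (√0.0007599) = 14.24.
Trying y = 2.11 m: A R^(2/3) = 18.84 — high.
Trying y = 1.38 m: A R^(2/3) = 7.48 — low.
Trying y = 1.86 m: A R^(2/3) = 14.25 — matches.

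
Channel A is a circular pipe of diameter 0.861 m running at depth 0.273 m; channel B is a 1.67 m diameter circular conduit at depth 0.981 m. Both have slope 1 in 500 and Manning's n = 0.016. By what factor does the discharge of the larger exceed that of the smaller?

17.5

Channel A: For a circular section of diameter D = 0.861 m at depth y = 0.273 m, the central angle is θ = 2 arccos(1 − 2y/D) = 2.392 rad. Then A = (D²/8)(θ − sin θ) = 0.1586 m² and P = Dθ/2 = 1.03 m. Hydraulic radius R = A/P = 0.1586/1.03 = 0.154 m. Q_A = (1/0.016)·0.1586·0.154^(2/3)·√0.002 = 0.1274 m³/s.
Channel B: For a circular section of diameter D = 1.67 m at depth y = 0.981 m, the central angle is θ = 2 arccos(1 − 2y/D) = 3.493 rad. Then A = (D²/8)(θ − sin θ) = 1.338 m² and P = Dθ/2 = 2.917 m. Hydraulic radius R = A/P = 1.338/2.917 = 0.4587 m. Q_B = (1/0.016)·1.338·0.4587^(2/3)·√0.002 = 2.224 m³/s.
The larger discharge is 2.224 m³/s and the smaller is 0.1274 m³/s; the ratio is 17.5.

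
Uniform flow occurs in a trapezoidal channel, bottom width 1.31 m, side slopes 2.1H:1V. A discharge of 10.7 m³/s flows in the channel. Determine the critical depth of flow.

y_c = 1.12 m

At critical depth, Q² T / (g A³) = 1, i.e. A³/T = Q²/g = 10.7²/9.81 = 11.67.
Try y = 1.37 m: A³/T = 26.72 — too large.
Try y = 0.941 m: A³/T = 5.619 — too small.
Try y = 1.12 m: A³/T = 11.47 — close enough.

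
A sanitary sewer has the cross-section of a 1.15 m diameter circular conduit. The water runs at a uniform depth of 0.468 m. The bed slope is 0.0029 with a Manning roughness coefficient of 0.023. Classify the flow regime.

For a circular section of diameter D = 1.15 m at depth y = 0.468 m, the central angle is θ = 2 arccos(1 − 2y/D) = 2.767 rad. Then A = (D²/8)(θ − sin θ) = 0.397 m² and P = Dθ/2 = 1.591 m.
Hydraulic radius R = A/P = 0.397/1.591 = 0.2495 m.
V = (1/n) R^(2/3) √S = (1/0.023) × 0.2495^(2/3) × √0.0029 = 0.928 m/s. Hydraulic depth D_h = A/T = 0.397/1.13 = 0.3514 m.
Froude number Fr = V/√(g·D_h) = 0.928/√(9.81×0.3514) = 0.5, which is less than 1, so the flow is subcritical.

subcritical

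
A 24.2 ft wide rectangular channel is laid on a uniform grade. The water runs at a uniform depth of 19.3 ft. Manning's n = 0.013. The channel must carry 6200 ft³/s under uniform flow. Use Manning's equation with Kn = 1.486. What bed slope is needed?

Flow area A = b·y = 24.2 × 19.3 = 467.1 ft². Wetted perimeter P = b + 2y = 24.2 + 2×19.3 = 62.8 ft.
Hydraulic radius R = A/P = 467.1/62.8 = 7.437 ft.
From Manning's equation, S = [nQ / (1.486 A R^(2/3))]² = [0.013 × 6200 / (1.486 × 467.1 × 7.437^(2/3))]² = 0.000929.

S = 0.000929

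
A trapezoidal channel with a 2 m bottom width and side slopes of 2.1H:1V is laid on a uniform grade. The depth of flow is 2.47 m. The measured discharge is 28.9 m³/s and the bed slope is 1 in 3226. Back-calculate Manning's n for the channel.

With bottom width b = 2 m and side slope z = 2.1: A = (b + zy)y = (2 + 2.1×2.47)×2.47 = 17.75 m²; P = b + 2y√(1+z²) = 2 + 2×2.47×2.326 = 13.49 m.
Hydraulic radius R = A/P = 17.75/13.49 = 1.316 m.
Rearranging Manning's equation: n = (1/Q) A R^(2/3) S^(1/2) = (1/28.9) × 17.75 × 1.316^(2/3) × √0.00031 = 0.013.

n = 0.013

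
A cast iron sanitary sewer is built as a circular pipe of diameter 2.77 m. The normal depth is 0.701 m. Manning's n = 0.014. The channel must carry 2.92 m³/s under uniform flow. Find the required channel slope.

For a circular section of diameter D = 2.77 m at depth y = 0.701 m, the central angle is θ = 2 arccos(1 − 2y/D) = 2.109 rad. Then A = (D²/8)(θ − sin θ) = 1.199 m² and P = Dθ/2 = 2.92 m.
Hydraulic radius R = A/P = 1.199/2.92 = 0.4104 m.
From Manning's equation, S = [nQ / (1 A R^(2/3))]² = [0.014 × 2.92 / (1 × 1.199 × 0.4104^(2/3))]² = 0.00381.

S = 0.00381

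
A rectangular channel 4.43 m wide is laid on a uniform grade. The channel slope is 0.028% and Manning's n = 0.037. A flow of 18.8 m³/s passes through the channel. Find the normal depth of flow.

Manning's equation rearranged: A R^(2/3) = nQ / (1·√S) = 0.037 × 18.8 / (√0.00028) = 41.57.
At y = 5.9 m: A R^(2/3) = 35.91 — too small.
At y = 8.27 m: A R^(2/3) = 53.14 — too large.
At y = 6.68 m: A R^(2/3) = 41.54 — matches.

y_n = 6.68 m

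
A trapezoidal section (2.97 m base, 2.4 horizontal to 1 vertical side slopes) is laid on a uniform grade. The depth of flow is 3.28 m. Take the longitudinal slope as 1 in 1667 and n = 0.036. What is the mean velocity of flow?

With bottom width b = 2.97 m and side slope z = 2.4: A = (b + zy)y = (2.97 + 2.4×3.28)×3.28 = 35.56 m²; P = b + 2y√(1+z²) = 2.97 + 2×3.28×2.6 = 20.03 m.
Hydraulic radius R = A/P = 35.56/20.03 = 1.776 m.
From Manning's equation, V = (1/n) R^(2/3) S^(1/2) = (1/0.036) × 1.776^(2/3) × 0.0005999^(1/2) = 0.998 m/s.

V = 0.998 m/s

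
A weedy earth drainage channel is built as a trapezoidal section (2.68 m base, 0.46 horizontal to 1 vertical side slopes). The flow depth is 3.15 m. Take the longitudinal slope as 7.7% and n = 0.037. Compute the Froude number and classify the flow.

supercritical

With bottom width b = 2.68 m and side slope z = 0.46: A = (b + zy)y = (2.68 + 0.46×3.15)×3.15 = 13.01 m²; P = b + 2y√(1+z²) = 2.68 + 2×3.15×1.101 = 9.615 m.
Hydraulic radius R = A/P = 13.01/9.615 = 1.353 m.
V = (1/n) R^(2/3) √S = (1/0.037) × 1.353^(2/3) × √0.077 = 9.173 m/s. Hydraulic depth D_h = A/T = 13.01/5.578 = 2.332 m.
Froude number Fr = V/√(g·D_h) = 9.173/√(9.81×2.332) = 1.92, which is greater than 1, so the flow is supercritical.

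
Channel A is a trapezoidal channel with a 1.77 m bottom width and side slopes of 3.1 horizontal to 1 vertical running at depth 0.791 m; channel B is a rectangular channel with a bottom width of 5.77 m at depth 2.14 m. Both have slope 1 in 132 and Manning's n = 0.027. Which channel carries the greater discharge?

channel B

Channel A: With bottom width b = 1.77 m and side slope z = 3.1: A = (b + zy)y = (1.77 + 3.1×0.791)×0.791 = 3.34 m²; P = b + 2y√(1+z²) = 1.77 + 2×0.791×3.257 = 6.923 m. Hydraulic radius R = A/P = 3.34/6.923 = 0.4824 m. Q_A = (1/0.027)·3.34·0.4824^(2/3)·√0.007576 = 6.622 m³/s.
Channel B: Flow area A = b·y = 5.77 × 2.14 = 12.35 m². Wetted perimeter P = b + 2y = 5.77 + 2×2.14 = 10.05 m. Hydraulic radius R = A/P = 12.35/10.05 = 1.229 m. Q_B = (1/0.027)·12.35·1.229^(2/3)·√0.007576 = 45.66 m³/s.
Q_A = 6.622 m³/s vs Q_B = 45.66 m³/s, so channel B carries more.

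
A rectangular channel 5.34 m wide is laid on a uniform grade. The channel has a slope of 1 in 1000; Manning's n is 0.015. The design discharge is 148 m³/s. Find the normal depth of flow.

y_n = 8.24 m

Manning's equation rearranged: A R^(2/3) = nQ / (1·√S) = 0.015 × 148 / (√0.001) = 70.2.
Try y = 10.3 m: A R^(2/3) = 90.78 — over.
Try y = 8.24 m: A R^(2/3) = 70.23 — matches.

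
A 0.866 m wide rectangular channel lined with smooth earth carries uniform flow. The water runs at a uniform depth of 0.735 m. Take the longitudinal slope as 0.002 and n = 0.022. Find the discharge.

Flow area A = b·y = 0.866 × 0.735 = 0.6365 m². Wetted perimeter P = b + 2y = 0.866 + 2×0.735 = 2.336 m.
Hydraulic radius R = A/P = 0.6365/2.336 = 0.2725 m.
Manning's equation: Q = (1/n) A R^(2/3) S^(1/2) = (1/0.022) × 0.6365 × 0.2725^(2/3) × 0.002^(1/2) = 0.544 m³/s.

Q = 0.544 m³/s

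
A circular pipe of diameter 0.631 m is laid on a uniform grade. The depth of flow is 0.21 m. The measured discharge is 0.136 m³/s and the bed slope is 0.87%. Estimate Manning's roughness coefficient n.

n = 0.015

For a circular section of diameter D = 0.631 m at depth y = 0.21 m, the central angle is θ = 2 arccos(1 − 2y/D) = 2.46 rad. Then A = (D²/8)(θ − sin θ) = 0.09105 m² and P = Dθ/2 = 0.776 m.
Hydraulic radius R = A/P = 0.09105/0.776 = 0.1173 m.
Rearranging Manning's equation: n = (1/Q) A R^(2/3) S^(1/2) = (1/0.136) × 0.09105 × 0.1173^(2/3) × √0.0087 = 0.015.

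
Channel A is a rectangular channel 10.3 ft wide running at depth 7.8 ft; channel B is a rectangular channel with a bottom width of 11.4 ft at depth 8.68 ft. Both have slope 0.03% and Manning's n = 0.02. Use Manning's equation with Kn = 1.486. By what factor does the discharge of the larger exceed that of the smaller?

1.32

Channel A: Flow area A = b·y = 10.3 × 7.8 = 80.34 ft². Wetted perimeter P = b + 2y = 10.3 + 2×7.8 = 25.9 ft. Hydraulic radius R = A/P = 80.34/25.9 = 3.102 ft. Q_A = (1.486/0.02)·80.34·3.102^(2/3)·√0.0003 = 219.9 ft³/s.
Channel B: Flow area A = b·y = 11.4 × 8.68 = 98.95 ft². Wetted perimeter P = b + 2y = 11.4 + 2×8.68 = 28.76 ft. Hydraulic radius R = A/P = 98.95/28.76 = 3.441 ft. Q_B = (1.486/0.02)·98.95·3.441^(2/3)·√0.0003 = 290.2 ft³/s.
The larger discharge is 290.2 ft³/s and the smaller is 219.9 ft³/s; the ratio is 1.32.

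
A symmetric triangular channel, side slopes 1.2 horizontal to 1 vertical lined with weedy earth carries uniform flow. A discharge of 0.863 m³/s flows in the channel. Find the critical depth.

At critical depth, Q² T / (g A³) = 1, i.e. A³/T = Q²/g = 0.863²/9.81 = 0.07592.
Try y = 0.716 m: A³/T = 0.1355 — high.
Try y = 0.638 m: A³/T = 0.07611 — matches.

y_c = 0.638 m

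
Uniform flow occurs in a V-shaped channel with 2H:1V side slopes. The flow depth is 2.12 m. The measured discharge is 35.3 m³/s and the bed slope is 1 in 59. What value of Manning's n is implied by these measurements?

n = 0.032

For a triangular section with side slope z = 2: A = zy² = 2×2.12² = 8.989 m²; P = 2y√(1+z²) = 2×2.12×2.236 = 9.481 m.
Hydraulic radius R = A/P = 8.989/9.481 = 0.9481 m.
Rearranging Manning's equation: n = (1/Q) A R^(2/3) S^(1/2) = (1/35.3) × 8.989 × 0.9481^(2/3) × √0.01695 = 0.032.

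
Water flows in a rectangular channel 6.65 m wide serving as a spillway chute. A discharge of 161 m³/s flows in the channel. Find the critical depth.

For a rectangular channel, critical depth y_c = (q²/g)^(1/3) where q = Q/b = 161/6.65 = 24.21 m²/s.
So y_c = (24.21²/9.81)^(1/3) = 3.91 m.

y_c = 3.91 m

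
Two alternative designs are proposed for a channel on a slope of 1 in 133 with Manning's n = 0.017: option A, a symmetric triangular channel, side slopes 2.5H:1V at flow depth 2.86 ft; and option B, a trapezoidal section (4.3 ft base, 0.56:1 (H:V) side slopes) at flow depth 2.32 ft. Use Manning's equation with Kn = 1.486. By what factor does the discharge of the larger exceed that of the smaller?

Channel A: For a triangular section with side slope z = 2.5: A = zy² = 2.5×2.86² = 20.45 ft²; P = 2y√(1+z²) = 2×2.86×2.693 = 15.4 ft. Hydraulic radius R = A/P = 20.45/15.4 = 1.328 ft. Q_A = (1.486/0.017)·20.45·1.328^(2/3)·√0.007519 = 187.2 ft³/s.
Channel B: With bottom width b = 4.3 ft and side slope z = 0.56: A = (b + zy)y = (4.3 + 0.56×2.32)×2.32 = 12.99 ft²; P = b + 2y√(1+z²) = 4.3 + 2×2.32×1.146 = 9.618 ft. Hydraulic radius R = A/P = 12.99/9.618 = 1.351 ft. Q_B = (1.486/0.017)·12.99·1.351^(2/3)·√0.007519 = 120.3 ft³/s.
The larger discharge is 187.2 ft³/s and the smaller is 120.3 ft³/s; the ratio is 1.56.

1.56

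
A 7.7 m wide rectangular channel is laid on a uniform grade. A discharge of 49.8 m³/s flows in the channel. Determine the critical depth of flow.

For a rectangular channel, critical depth y_c = (q²/g)^(1/3) where q = Q/b = 49.8/7.7 = 6.468 m²/s.
So y_c = (6.468²/9.81)^(1/3) = 1.62 m.

y_c = 1.62 m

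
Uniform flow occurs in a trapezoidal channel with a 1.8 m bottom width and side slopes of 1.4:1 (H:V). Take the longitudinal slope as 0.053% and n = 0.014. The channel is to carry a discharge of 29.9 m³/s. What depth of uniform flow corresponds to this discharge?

Manning's equation rearranged: A R^(2/3) = nQ / (1·√S) = 0.014 × 29.9 / (√0.00053) = 18.18.
At y = 3.06 m: A R^(2/3) = 24.5 — over.
At y = 2.25 m: A R^(2/3) = 12.35 — short.
At y = 2.68 m: A R^(2/3) = 18.18 — matches.

y_n = 2.68 m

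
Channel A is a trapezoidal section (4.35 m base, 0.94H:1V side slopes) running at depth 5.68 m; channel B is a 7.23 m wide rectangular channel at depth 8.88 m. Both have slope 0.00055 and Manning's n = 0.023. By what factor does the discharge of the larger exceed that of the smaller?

1.11

Channel A: With bottom width b = 4.35 m and side slope z = 0.94: A = (b + zy)y = (4.35 + 0.94×5.68)×5.68 = 55.03 m²; P = b + 2y√(1+z²) = 4.35 + 2×5.68×1.372 = 19.94 m. Hydraulic radius R = A/P = 55.03/19.94 = 2.76 m. Q_A = (1/0.023)·55.03·2.76^(2/3)·√0.00055 = 110.4 m³/s.
Channel B: Flow area A = b·y = 7.23 × 8.88 = 64.2 m². Wetted perimeter P = b + 2y = 7.23 + 2×8.88 = 24.99 m. Hydraulic radius R = A/P = 64.2/24.99 = 2.569 m. Q_B = (1/0.023)·64.2·2.569^(2/3)·√0.00055 = 122.8 m³/s.
The larger discharge is 122.8 m³/s and the smaller is 110.4 m³/s; the ratio is 1.11.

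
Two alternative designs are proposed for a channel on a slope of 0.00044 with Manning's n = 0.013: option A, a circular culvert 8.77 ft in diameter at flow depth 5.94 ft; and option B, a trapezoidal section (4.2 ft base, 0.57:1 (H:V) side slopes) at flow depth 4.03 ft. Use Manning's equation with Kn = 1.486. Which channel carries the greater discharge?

channel A

Channel A: For a circular section of diameter D = 8.77 ft at depth y = 5.94 ft, the central angle is θ = 2 arccos(1 − 2y/D) = 3.867 rad. Then A = (D²/8)(θ − sin θ) = 43.55 ft² and P = Dθ/2 = 16.96 ft. Hydraulic radius R = A/P = 43.55/16.96 = 2.569 ft. Q_A = (1.486/0.013)·43.55·2.569^(2/3)·√0.00044 = 195.8 ft³/s.
Channel B: With bottom width b = 4.2 ft and side slope z = 0.57: A = (b + zy)y = (4.2 + 0.57×4.03)×4.03 = 26.18 ft²; P = b + 2y√(1+z²) = 4.2 + 2×4.03×1.151 = 13.48 ft. Hydraulic radius R = A/P = 26.18/13.48 = 1.943 ft. Q_B = (1.486/0.013)·26.18·1.943^(2/3)·√0.00044 = 97.75 ft³/s.
Q_A = 195.8 ft³/s vs Q_B = 97.75 ft³/s, so channel A carries more.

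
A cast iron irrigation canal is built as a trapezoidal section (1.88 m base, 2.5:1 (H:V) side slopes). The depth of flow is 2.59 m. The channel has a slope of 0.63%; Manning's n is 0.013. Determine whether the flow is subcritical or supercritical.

With bottom width b = 1.88 m and side slope z = 2.5: A = (b + zy)y = (1.88 + 2.5×2.59)×2.59 = 21.64 m²; P = b + 2y√(1+z²) = 1.88 + 2×2.59×2.693 = 15.83 m.
Hydraulic radius R = A/P = 21.64/15.83 = 1.367 m.
V = (1/n) R^(2/3) √S = (1/0.013) × 1.367^(2/3) × √0.0063 = 7.521 m/s. Hydraulic depth D_h = A/T = 21.64/14.83 = 1.459 m.
Froude number Fr = V/√(g·D_h) = 7.521/√(9.81×1.459) = 1.99, which is greater than 1, so the flow is supercritical.

supercritical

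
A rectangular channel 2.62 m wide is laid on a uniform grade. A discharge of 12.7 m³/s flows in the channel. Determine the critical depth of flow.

y_c = 1.34 m

For a rectangular channel, critical depth y_c = (q²/g)^(1/3) where q = Q/b = 12.7/2.62 = 4.847 m²/s.
So y_c = (4.847²/9.81)^(1/3) = 1.34 m.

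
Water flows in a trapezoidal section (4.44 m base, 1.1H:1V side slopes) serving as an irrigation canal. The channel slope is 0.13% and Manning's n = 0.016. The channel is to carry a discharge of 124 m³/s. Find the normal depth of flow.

Manning's equation rearranged: A R^(2/3) = nQ / (1·√S) = 0.016 × 124 / (√0.0013) = 55.03.
Trying y = 2.65 m: A R^(2/3) = 26.46 — too small.
Trying y = 3.86 m: A R^(2/3) = 55.09 — close enough.

y_n = 3.86 m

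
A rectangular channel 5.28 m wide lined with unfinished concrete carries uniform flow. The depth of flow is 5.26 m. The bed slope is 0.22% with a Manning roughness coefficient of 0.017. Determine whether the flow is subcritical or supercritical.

subcritical

Flow area A = b·y = 5.28 × 5.26 = 27.77 m². Wetted perimeter P = b + 2y = 5.28 + 2×5.26 = 15.8 m.
Hydraulic radius R = A/P = 27.77/15.8 = 1.758 m.
V = (1/n) R^(2/3) √S = (1/0.017) × 1.758^(2/3) × √0.0022 = 4.019 m/s. Hydraulic depth D_h = A/T = 27.77/5.28 = 5.26 m.
Froude number Fr = V/√(g·D_h) = 4.019/√(9.81×5.26) = 0.559, which is less than 1, so the flow is subcritical.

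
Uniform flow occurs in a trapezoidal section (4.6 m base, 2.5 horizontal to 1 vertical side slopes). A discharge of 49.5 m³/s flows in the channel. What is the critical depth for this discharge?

At critical depth, Q² T / (g A³) = 1, i.e. A³/T = Q²/g = 49.5²/9.81 = 249.8.
At y = 1.85 m: A³/T = 358.9 — too large.
At y = 1.68 m: A³/T = 248.6 — close enough.

y_c = 1.68 m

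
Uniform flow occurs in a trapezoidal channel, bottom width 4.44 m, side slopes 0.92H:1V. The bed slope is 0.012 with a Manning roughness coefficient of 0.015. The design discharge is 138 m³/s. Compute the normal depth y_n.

Manning's equation rearranged: A R^(2/3) = nQ / (1·√S) = 0.015 × 138 / (√0.012) = 18.9.
At y = 2.85 m: A R^(2/3) = 28.12 — too large.
At y = 1.75 m: A R^(2/3) = 11.63 — too small.
At y = 2.3 m: A R^(2/3) = 18.96 — close enough.

y_n = 2.3 m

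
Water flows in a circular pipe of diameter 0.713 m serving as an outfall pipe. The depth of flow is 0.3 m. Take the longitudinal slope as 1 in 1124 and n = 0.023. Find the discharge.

Q = 0.0606 m³/s

For a circular section of diameter D = 0.713 m at depth y = 0.3 m, the central angle is θ = 2 arccos(1 − 2y/D) = 2.823 rad. Then A = (D²/8)(θ − sin θ) = 0.1595 m² and P = Dθ/2 = 1.006 m.
Hydraulic radius R = A/P = 0.1595/1.006 = 0.1585 m.
Manning's equation: Q = (1/n) A R^(2/3) S^(1/2) = (1/0.023) × 0.1595 × 0.1585^(2/3) × 0.0008897^(1/2) = 0.0606 m³/s.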